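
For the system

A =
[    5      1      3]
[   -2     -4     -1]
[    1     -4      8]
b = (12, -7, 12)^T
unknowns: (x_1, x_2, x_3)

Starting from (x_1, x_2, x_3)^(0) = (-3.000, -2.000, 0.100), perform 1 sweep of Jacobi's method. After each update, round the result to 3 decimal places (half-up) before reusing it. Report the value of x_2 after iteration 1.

3.225

Iteration 1:
  x_1 = (12 - (1)·-2.000 - (3)·0.100) / (5) = 2.740
  x_2 = (-7 - (-2)·-3.000 - (-1)·0.100) / (-4) = 3.225
  x_3 = (12 - (1)·-3.000 - (-4)·-2.000) / (8) = 0.875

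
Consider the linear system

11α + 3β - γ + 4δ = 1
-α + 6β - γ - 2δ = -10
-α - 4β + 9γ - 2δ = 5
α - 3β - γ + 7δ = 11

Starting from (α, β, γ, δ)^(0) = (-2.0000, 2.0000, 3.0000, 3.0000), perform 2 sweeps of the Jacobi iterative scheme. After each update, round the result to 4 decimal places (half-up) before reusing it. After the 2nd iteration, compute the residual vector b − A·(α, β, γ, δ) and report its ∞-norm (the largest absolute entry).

4.3869

Iteration 1:
  α = (1 - (3)·2.0000 - (-1)·3.0000 - (4)·3.0000) / (11) = -1.2727
  β = (-10 - (-1)·-2.0000 - (-1)·3.0000 - (-2)·3.0000) / (6) = -0.5000
  γ = (5 - (-1)·-2.0000 - (-4)·2.0000 - (-2)·3.0000) / (9) = 1.8889
  δ = (11 - (1)·-2.0000 - (-3)·2.0000 - (-1)·3.0000) / (7) = 3.1429
Iteration 2:
  α = (1 - (3)·-0.5000 - (-1)·1.8889 - (4)·3.1429) / (11) = -0.7439
  β = (-10 - (-1)·-1.2727 - (-1)·1.8889 - (-2)·3.1429) / (6) = -0.5163
  γ = (5 - (-1)·-1.2727 - (-4)·-0.5000 - (-2)·3.1429) / (9) = 0.8903
  δ = (11 - (1)·-1.2727 - (-3)·-0.5000 - (-1)·1.8889) / (7) = 1.8088
Residual b − A·x = (4.3869, -3.1382, -2.2042, -1.5763); ∞-norm = 4.3869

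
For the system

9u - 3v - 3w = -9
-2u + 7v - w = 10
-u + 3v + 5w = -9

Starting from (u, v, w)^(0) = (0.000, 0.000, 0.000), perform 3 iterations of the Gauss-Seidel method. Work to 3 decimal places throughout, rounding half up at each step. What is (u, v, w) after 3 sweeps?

Iteration 1:
  u = (-9 - (-3)·0.000 - (-3)·0.000) / (9) = -1.000
  v = (10 - (-2)·-1.000 - (-1)·0.000) / (7) = 1.143
  w = (-9 - (-1)·-1.000 - (3)·1.143) / (5) = -2.686
Iteration 2:
  u = (-9 - (-3)·1.143 - (-3)·-2.686) / (9) = -1.514
  v = (10 - (-2)·-1.514 - (-1)·-2.686) / (7) = 0.612
  w = (-9 - (-1)·-1.514 - (3)·0.612) / (5) = -2.470
Iteration 3:
  u = (-9 - (-3)·0.612 - (-3)·-2.470) / (9) = -1.619
  v = (10 - (-2)·-1.619 - (-1)·-2.470) / (7) = 0.613
  w = (-9 - (-1)·-1.619 - (3)·0.613) / (5) = -2.492

(-1.619, 0.613, -2.492)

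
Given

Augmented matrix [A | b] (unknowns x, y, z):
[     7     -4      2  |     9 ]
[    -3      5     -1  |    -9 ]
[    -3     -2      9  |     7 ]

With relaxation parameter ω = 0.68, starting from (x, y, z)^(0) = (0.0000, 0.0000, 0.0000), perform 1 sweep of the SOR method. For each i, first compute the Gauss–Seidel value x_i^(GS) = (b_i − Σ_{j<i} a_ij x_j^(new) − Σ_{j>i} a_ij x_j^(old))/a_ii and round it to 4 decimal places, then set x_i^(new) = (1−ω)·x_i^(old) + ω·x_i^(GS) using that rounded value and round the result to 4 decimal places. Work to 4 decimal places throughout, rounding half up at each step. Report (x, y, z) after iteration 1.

Iteration 1:
  x: GS value = (9 - (-4)·0.0000 - (2)·0.0000) / (7) = 1.2857;  x ← (1−ω)·0.0000 + ω·1.2857 = 0.8743
  y: GS value = (-9 - (-3)·0.8743 - (-1)·0.0000) / (5) = -1.2754;  y ← (1−ω)·0.0000 + ω·-1.2754 = -0.8673
  z: GS value = (7 - (-3)·0.8743 - (-2)·-0.8673) / (9) = 0.8765;  z ← (1−ω)·0.0000 + ω·0.8765 = 0.5960

(0.8743, -0.8673, 0.5960)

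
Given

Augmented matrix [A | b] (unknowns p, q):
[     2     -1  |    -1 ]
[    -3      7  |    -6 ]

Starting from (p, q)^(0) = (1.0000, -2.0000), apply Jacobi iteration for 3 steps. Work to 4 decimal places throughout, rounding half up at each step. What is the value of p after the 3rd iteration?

-1.2500

Iteration 1:
  p = (-1 - (-1)·-2.0000) / (2) = -1.5000
  q = (-6 - (-3)·1.0000) / (7) = -0.4286
Iteration 2:
  p = (-1 - (-1)·-0.4286) / (2) = -0.7143
  q = (-6 - (-3)·-1.5000) / (7) = -1.5000
Iteration 3:
  p = (-1 - (-1)·-1.5000) / (2) = -1.2500
  q = (-6 - (-3)·-0.7143) / (7) = -1.1633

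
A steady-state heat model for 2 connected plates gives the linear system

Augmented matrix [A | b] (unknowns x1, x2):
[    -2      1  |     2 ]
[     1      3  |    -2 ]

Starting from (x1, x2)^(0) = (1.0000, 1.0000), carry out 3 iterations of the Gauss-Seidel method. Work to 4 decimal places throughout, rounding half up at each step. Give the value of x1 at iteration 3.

-1.1250

Iteration 1:
  x1 = (2 - (1)·1.0000) / (-2) = -0.5000
  x2 = (-2 - (1)·-0.5000) / (3) = -0.5000
Iteration 2:
  x1 = (2 - (1)·-0.5000) / (-2) = -1.2500
  x2 = (-2 - (1)·-1.2500) / (3) = -0.2500
Iteration 3:
  x1 = (2 - (1)·-0.2500) / (-2) = -1.1250
  x2 = (-2 - (1)·-1.1250) / (3) = -0.2917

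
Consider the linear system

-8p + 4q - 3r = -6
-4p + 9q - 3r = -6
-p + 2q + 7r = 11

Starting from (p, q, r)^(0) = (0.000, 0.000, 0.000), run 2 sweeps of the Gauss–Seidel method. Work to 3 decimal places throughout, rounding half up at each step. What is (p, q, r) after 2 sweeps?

(-0.082, -0.112, 1.592)

Iteration 1:
  p = (-6 - (4)·0.000 - (-3)·0.000) / (-8) = 0.750
  q = (-6 - (-4)·0.750 - (-3)·0.000) / (9) = -0.333
  r = (11 - (-1)·0.750 - (2)·-0.333) / (7) = 1.774
Iteration 2:
  p = (-6 - (4)·-0.333 - (-3)·1.774) / (-8) = -0.082
  q = (-6 - (-4)·-0.082 - (-3)·1.774) / (9) = -0.112
  r = (11 - (-1)·-0.082 - (2)·-0.112) / (7) = 1.592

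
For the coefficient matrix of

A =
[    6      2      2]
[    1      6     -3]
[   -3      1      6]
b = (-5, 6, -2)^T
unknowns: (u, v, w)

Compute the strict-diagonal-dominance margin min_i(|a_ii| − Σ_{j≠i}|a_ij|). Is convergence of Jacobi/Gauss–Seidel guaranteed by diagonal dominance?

row 1: |6| − (2+2) = 2
row 2: |6| − (1+3) = 2
row 3: |6| − (3+1) = 2
minimum over rows = 2 → strictly diagonally dominant (convergence guaranteed)

2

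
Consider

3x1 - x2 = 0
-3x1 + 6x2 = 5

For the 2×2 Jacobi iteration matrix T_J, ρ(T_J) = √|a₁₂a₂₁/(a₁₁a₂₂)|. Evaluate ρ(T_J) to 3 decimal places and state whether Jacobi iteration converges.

a₁₂a₂₁/(a₁₁a₂₂) = (-1)·(-3) / ((3)·(6)) = 0.166667
ρ = √|0.166667| = √0.166667 = 0.408
ρ < 1, so Jacobi converges

0.408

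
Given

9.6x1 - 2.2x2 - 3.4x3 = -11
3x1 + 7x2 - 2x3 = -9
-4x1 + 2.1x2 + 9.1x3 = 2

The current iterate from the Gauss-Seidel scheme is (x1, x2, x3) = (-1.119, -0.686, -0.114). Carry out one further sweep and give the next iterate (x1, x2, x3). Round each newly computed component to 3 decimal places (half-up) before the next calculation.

(-1.343, -0.743, -0.199)

One sweep:
  x1 = (-11 - (-2.2)·-0.686 - (-3.4)·-0.114) / (9.6) = -1.343
  x2 = (-9 - (3)·-1.343 - (-2)·-0.114) / (7) = -0.743
  x3 = (2 - (-4)·-1.343 - (2.1)·-0.743) / (9.1) = -0.199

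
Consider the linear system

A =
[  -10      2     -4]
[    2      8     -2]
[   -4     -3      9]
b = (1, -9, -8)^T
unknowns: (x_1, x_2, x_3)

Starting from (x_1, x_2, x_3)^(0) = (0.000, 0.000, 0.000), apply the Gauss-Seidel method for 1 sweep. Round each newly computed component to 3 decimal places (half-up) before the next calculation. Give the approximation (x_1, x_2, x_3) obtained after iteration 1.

Iteration 1:
  x_1 = (1 - (2)·0.000 - (-4)·0.000) / (-10) = -0.100
  x_2 = (-9 - (2)·-0.100 - (-2)·0.000) / (8) = -1.100
  x_3 = (-8 - (-4)·-0.100 - (-3)·-1.100) / (9) = -1.300

(-0.100, -1.100, -1.300)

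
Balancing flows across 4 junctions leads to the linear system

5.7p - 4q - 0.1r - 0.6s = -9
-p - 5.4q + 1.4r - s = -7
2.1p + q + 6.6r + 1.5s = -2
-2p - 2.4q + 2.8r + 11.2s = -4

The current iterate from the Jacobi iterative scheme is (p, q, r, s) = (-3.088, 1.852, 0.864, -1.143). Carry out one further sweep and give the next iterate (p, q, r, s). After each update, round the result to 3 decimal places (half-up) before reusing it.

One sweep:
  p = (-9 - (-4)·1.852 - (-0.1)·0.864 - (-0.6)·-1.143) / (5.7) = -0.384
  q = (-7 - (-1)·-3.088 - (1.4)·0.864 - (-1)·-1.143) / (-5.4) = 2.304
  r = (-2 - (2.1)·-3.088 - (1)·1.852 - (1.5)·-1.143) / (6.6) = 0.659
  s = (-4 - (-2)·-3.088 - (-2.4)·1.852 - (2.8)·0.864) / (11.2) = -0.728

(-0.384, 2.304, 0.659, -0.728)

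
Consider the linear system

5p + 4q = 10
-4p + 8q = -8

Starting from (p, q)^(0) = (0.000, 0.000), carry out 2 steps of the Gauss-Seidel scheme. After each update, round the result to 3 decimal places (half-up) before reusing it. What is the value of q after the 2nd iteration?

0.000

Iteration 1:
  p = (10 - (4)·0.000) / (5) = 2.000
  q = (-8 - (-4)·2.000) / (8) = 0.000
Iteration 2:
  p = (10 - (4)·0.000) / (5) = 2.000
  q = (-8 - (-4)·2.000) / (8) = 0.000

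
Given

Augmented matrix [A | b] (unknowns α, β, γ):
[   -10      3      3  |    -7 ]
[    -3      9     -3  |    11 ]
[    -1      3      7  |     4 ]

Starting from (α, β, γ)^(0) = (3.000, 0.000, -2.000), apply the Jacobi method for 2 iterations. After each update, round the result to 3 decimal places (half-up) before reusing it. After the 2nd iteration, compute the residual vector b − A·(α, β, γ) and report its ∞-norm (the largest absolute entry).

3.146

Iteration 1:
  α = (-7 - (3)·0.000 - (3)·-2.000) / (-10) = 0.100
  β = (11 - (-3)·3.000 - (-3)·-2.000) / (9) = 1.556
  γ = (4 - (-1)·3.000 - (3)·0.000) / (7) = 1.000
Iteration 2:
  α = (-7 - (3)·1.556 - (3)·1.000) / (-10) = 1.467
  β = (11 - (-3)·0.100 - (-3)·1.000) / (9) = 1.589
  γ = (4 - (-1)·0.100 - (3)·1.556) / (7) = -0.081
Residual b − A·x = (3.146, 0.857, 1.267); ∞-norm = 3.146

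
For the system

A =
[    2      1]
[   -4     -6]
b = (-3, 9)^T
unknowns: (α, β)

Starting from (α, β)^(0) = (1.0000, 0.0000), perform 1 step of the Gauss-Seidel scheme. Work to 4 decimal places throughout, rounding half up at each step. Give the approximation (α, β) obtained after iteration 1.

Iteration 1:
  α = (-3 - (1)·0.0000) / (2) = -1.5000
  β = (9 - (-4)·-1.5000) / (-6) = -0.5000

(-1.5000, -0.5000)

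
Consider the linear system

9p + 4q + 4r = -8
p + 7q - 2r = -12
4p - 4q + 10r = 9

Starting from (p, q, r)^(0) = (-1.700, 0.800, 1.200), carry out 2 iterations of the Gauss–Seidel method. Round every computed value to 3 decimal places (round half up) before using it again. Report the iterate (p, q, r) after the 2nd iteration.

Iteration 1:
  p = (-8 - (4)·0.800 - (4)·1.200) / (9) = -1.778
  q = (-12 - (1)·-1.778 - (-2)·1.200) / (7) = -1.117
  r = (9 - (4)·-1.778 - (-4)·-1.117) / (10) = 1.164
Iteration 2:
  p = (-8 - (4)·-1.117 - (4)·1.164) / (9) = -0.910
  q = (-12 - (1)·-0.910 - (-2)·1.164) / (7) = -1.252
  r = (9 - (4)·-0.910 - (-4)·-1.252) / (10) = 0.763

(-0.910, -1.252, 0.763)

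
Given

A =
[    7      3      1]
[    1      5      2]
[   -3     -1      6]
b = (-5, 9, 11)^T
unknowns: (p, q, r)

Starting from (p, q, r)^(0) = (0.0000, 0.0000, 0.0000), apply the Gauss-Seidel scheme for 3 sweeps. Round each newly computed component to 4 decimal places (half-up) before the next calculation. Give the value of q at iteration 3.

Iteration 1:
  p = (-5 - (3)·0.0000 - (1)·0.0000) / (7) = -0.7143
  q = (9 - (1)·-0.7143 - (2)·0.0000) / (5) = 1.9429
  r = (11 - (-3)·-0.7143 - (-1)·1.9429) / (6) = 1.8000
Iteration 2:
  p = (-5 - (3)·1.9429 - (1)·1.8000) / (7) = -1.8041
  q = (9 - (1)·-1.8041 - (2)·1.8000) / (5) = 1.4408
  r = (11 - (-3)·-1.8041 - (-1)·1.4408) / (6) = 1.1714
Iteration 3:
  p = (-5 - (3)·1.4408 - (1)·1.1714) / (7) = -1.4991
  q = (9 - (1)·-1.4991 - (2)·1.1714) / (5) = 1.6313
  r = (11 - (-3)·-1.4991 - (-1)·1.6313) / (6) = 1.3557

1.6313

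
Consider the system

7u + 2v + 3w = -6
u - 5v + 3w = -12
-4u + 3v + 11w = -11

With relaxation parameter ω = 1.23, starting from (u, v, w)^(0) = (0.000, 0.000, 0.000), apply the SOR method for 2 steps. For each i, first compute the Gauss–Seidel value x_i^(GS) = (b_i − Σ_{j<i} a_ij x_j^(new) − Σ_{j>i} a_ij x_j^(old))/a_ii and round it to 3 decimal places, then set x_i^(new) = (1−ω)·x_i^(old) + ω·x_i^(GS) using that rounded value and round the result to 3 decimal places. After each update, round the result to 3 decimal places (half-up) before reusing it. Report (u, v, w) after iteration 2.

(-0.385, 0.317, -0.909)

Iteration 1:
  u: GS value = (-6 - (2)·0.000 - (3)·0.000) / (7) = -0.857;  u ← (1−ω)·0.000 + ω·-0.857 = -1.054
  v: GS value = (-12 - (1)·-1.054 - (3)·0.000) / (-5) = 2.189;  v ← (1−ω)·0.000 + ω·2.189 = 2.692
  w: GS value = (-11 - (-4)·-1.054 - (3)·2.692) / (11) = -2.117;  w ← (1−ω)·0.000 + ω·-2.117 = -2.604
Iteration 2:
  u: GS value = (-6 - (2)·2.692 - (3)·-2.604) / (7) = -0.510;  u ← (1−ω)·-1.054 + ω·-0.510 = -0.385
  v: GS value = (-12 - (1)·-0.385 - (3)·-2.604) / (-5) = 0.761;  v ← (1−ω)·2.692 + ω·0.761 = 0.317
  w: GS value = (-11 - (-4)·-0.385 - (3)·0.317) / (11) = -1.226;  w ← (1−ω)·-2.604 + ω·-1.226 = -0.909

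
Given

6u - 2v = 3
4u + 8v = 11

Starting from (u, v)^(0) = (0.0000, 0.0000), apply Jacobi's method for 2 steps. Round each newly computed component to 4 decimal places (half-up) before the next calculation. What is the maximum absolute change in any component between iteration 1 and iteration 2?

Iteration 1:
  u = (3 - (-2)·0.0000) / (6) = 0.5000
  v = (11 - (4)·0.0000) / (8) = 1.3750
Iteration 2:
  u = (3 - (-2)·1.3750) / (6) = 0.9583
  v = (11 - (4)·0.5000) / (8) = 1.1250
Change: (0.4583, -0.2500) → max |·| = 0.4583

0.4583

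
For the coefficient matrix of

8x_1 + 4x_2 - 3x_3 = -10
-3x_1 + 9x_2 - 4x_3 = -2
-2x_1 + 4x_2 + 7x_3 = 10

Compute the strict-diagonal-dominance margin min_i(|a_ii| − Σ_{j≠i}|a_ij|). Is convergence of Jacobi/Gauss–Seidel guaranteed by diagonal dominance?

1

row 1: |8| − (4+3) = 1
row 2: |9| − (3+4) = 2
row 3: |7| − (2+4) = 1
minimum over rows = 1 → strictly diagonally dominant (convergence guaranteed)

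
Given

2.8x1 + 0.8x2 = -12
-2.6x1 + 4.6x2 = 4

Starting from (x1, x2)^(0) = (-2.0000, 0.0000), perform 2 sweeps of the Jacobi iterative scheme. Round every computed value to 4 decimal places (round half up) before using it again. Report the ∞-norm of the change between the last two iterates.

Iteration 1:
  x1 = (-12 - (0.8)·0.0000) / (2.8) = -4.2857
  x2 = (4 - (-2.6)·-2.0000) / (4.6) = -0.2609
Iteration 2:
  x1 = (-12 - (0.8)·-0.2609) / (2.8) = -4.2112
  x2 = (4 - (-2.6)·-4.2857) / (4.6) = -1.5528
Change: (0.0745, -1.2919) → max |·| = 1.2919

1.2919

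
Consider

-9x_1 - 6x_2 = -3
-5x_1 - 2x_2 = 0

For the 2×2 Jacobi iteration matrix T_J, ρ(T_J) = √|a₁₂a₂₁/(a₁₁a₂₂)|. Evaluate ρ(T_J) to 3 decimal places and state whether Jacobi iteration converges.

a₁₂a₂₁/(a₁₁a₂₂) = (-6)·(-5) / ((-9)·(-2)) = 1.666667
ρ = √|1.666667| = √1.666667 = 1.291
ρ > 1, so Jacobi diverges

1.291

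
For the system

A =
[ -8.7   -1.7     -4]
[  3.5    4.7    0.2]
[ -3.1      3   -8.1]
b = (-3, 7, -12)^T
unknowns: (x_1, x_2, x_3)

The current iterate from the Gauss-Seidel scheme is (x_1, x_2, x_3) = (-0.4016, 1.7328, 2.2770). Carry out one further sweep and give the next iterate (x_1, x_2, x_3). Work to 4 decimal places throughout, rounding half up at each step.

(-1.0407, 2.1675, 2.6826)

One sweep:
  x_1 = (-3 - (-1.7)·1.7328 - (-4)·2.2770) / (-8.7) = -1.0407
  x_2 = (7 - (3.5)·-1.0407 - (0.2)·2.2770) / (4.7) = 2.1675
  x_3 = (-12 - (-3.1)·-1.0407 - (3)·2.1675) / (-8.1) = 2.6826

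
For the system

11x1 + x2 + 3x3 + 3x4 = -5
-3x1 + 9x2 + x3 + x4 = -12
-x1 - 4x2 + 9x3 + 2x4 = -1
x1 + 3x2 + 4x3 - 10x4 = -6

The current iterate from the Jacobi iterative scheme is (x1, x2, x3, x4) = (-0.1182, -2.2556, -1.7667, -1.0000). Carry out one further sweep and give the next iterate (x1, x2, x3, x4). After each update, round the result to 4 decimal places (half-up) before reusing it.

(0.5051, -1.0653, -0.9045, -0.7952)

One sweep:
  x1 = (-5 - (1)·-2.2556 - (3)·-1.7667 - (3)·-1.0000) / (11) = 0.5051
  x2 = (-12 - (-3)·-0.1182 - (1)·-1.7667 - (1)·-1.0000) / (9) = -1.0653
  x3 = (-1 - (-1)·-0.1182 - (-4)·-2.2556 - (2)·-1.0000) / (9) = -0.9045
  x4 = (-6 - (1)·-0.1182 - (3)·-2.2556 - (4)·-1.7667) / (-10) = -0.7952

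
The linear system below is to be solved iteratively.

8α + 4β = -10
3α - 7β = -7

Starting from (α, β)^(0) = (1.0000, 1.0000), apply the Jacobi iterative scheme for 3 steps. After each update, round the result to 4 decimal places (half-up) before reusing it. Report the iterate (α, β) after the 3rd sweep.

Iteration 1:
  α = (-10 - (4)·1.0000) / (8) = -1.7500
  β = (-7 - (3)·1.0000) / (-7) = 1.4286
Iteration 2:
  α = (-10 - (4)·1.4286) / (8) = -1.9643
  β = (-7 - (3)·-1.7500) / (-7) = 0.2500
Iteration 3:
  α = (-10 - (4)·0.2500) / (8) = -1.3750
  β = (-7 - (3)·-1.9643) / (-7) = 0.1582

(-1.3750, 0.1582)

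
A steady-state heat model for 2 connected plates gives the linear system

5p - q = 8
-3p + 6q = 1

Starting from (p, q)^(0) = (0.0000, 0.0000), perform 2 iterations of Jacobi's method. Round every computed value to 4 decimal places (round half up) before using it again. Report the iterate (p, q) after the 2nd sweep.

Iteration 1:
  p = (8 - (-1)·0.0000) / (5) = 1.6000
  q = (1 - (-3)·0.0000) / (6) = 0.1667
Iteration 2:
  p = (8 - (-1)·0.1667) / (5) = 1.6333
  q = (1 - (-3)·1.6000) / (6) = 0.9667

(1.6333, 0.9667)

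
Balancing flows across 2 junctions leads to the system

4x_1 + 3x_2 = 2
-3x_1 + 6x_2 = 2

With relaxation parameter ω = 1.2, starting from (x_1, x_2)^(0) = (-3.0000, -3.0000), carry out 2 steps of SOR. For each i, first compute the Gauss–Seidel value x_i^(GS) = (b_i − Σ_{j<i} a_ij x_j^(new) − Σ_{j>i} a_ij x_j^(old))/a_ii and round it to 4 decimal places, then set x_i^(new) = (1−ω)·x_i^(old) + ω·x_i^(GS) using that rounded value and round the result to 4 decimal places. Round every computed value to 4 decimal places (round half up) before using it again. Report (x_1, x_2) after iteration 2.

Iteration 1:
  x_1: GS value = (2 - (3)·-3.0000) / (4) = 2.7500;  x_1 ← (1−ω)·-3.0000 + ω·2.7500 = 3.9000
  x_2: GS value = (2 - (-3)·3.9000) / (6) = 2.2833;  x_2 ← (1−ω)·-3.0000 + ω·2.2833 = 3.3400
Iteration 2:
  x_1: GS value = (2 - (3)·3.3400) / (4) = -2.0050;  x_1 ← (1−ω)·3.9000 + ω·-2.0050 = -3.1860
  x_2: GS value = (2 - (-3)·-3.1860) / (6) = -1.2597;  x_2 ← (1−ω)·3.3400 + ω·-1.2597 = -2.1796

(-3.1860, -2.1796)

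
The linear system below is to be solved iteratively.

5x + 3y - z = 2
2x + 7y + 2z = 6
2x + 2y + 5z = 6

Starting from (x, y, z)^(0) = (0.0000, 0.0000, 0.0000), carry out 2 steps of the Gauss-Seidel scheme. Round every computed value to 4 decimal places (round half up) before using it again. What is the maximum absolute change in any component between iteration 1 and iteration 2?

Iteration 1:
  x = (2 - (3)·0.0000 - (-1)·0.0000) / (5) = 0.4000
  y = (6 - (2)·0.4000 - (2)·0.0000) / (7) = 0.7429
  z = (6 - (2)·0.4000 - (2)·0.7429) / (5) = 0.7428
Iteration 2:
  x = (2 - (3)·0.7429 - (-1)·0.7428) / (5) = 0.1028
  y = (6 - (2)·0.1028 - (2)·0.7428) / (7) = 0.6155
  z = (6 - (2)·0.1028 - (2)·0.6155) / (5) = 0.9127
Change: (-0.2972, -0.1274, 0.1699) → max |·| = 0.2972

0.2972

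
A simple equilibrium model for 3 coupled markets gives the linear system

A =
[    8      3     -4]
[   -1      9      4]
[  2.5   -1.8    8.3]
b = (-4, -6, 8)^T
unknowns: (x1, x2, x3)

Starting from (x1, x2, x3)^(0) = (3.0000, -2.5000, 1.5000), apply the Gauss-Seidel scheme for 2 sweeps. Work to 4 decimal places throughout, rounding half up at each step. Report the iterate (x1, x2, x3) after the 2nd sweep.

Iteration 1:
  x1 = (-4 - (3)·-2.5000 - (-4)·1.5000) / (8) = 1.1875
  x2 = (-6 - (-1)·1.1875 - (4)·1.5000) / (9) = -1.2014
  x3 = (8 - (2.5)·1.1875 - (-1.8)·-1.2014) / (8.3) = 0.3456
Iteration 2:
  x1 = (-4 - (3)·-1.2014 - (-4)·0.3456) / (8) = 0.1233
  x2 = (-6 - (-1)·0.1233 - (4)·0.3456) / (9) = -0.8066
  x3 = (8 - (2.5)·0.1233 - (-1.8)·-0.8066) / (8.3) = 0.7518

(0.1233, -0.8066, 0.7518)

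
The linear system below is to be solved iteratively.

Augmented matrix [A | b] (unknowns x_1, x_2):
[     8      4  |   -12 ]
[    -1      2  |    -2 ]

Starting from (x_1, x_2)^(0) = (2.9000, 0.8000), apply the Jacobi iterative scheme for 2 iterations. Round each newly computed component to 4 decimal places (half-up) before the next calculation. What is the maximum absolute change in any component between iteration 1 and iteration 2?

Iteration 1:
  x_1 = (-12 - (4)·0.8000) / (8) = -1.9000
  x_2 = (-2 - (-1)·2.9000) / (2) = 0.4500
Iteration 2:
  x_1 = (-12 - (4)·0.4500) / (8) = -1.7250
  x_2 = (-2 - (-1)·-1.9000) / (2) = -1.9500
Change: (0.1750, -2.4000) → max |·| = 2.4000

2.4000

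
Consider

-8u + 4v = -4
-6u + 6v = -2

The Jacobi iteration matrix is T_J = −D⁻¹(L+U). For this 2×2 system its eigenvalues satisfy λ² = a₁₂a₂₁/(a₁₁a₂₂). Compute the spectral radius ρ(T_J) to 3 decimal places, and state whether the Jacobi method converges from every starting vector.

0.707

a₁₂a₂₁/(a₁₁a₂₂) = (4)·(-6) / ((-8)·(6)) = 0.500000
ρ = √|0.500000| = √0.500000 = 0.707
ρ < 1, so Jacobi converges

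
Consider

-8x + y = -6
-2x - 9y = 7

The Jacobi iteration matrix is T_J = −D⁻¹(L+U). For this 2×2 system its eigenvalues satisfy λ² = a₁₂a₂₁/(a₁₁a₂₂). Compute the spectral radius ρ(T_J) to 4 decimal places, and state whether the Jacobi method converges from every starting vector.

0.1667

a₁₂a₂₁/(a₁₁a₂₂) = (1)·(-2) / ((-8)·(-9)) = -0.027778
ρ = √|-0.027778| = √0.027778 = 0.1667
ρ < 1, so Jacobi converges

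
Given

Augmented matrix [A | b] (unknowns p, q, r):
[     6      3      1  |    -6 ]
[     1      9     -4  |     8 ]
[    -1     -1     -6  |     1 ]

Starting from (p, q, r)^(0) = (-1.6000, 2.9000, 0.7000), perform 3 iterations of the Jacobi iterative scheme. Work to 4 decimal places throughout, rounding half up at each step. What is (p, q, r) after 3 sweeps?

(-1.5071, 1.0834, -0.0631)

Iteration 1:
  p = (-6 - (3)·2.9000 - (1)·0.7000) / (6) = -2.5667
  q = (8 - (1)·-1.6000 - (-4)·0.7000) / (9) = 1.3778
  r = (1 - (-1)·-1.6000 - (-1)·2.9000) / (-6) = -0.3833
Iteration 2:
  p = (-6 - (3)·1.3778 - (1)·-0.3833) / (6) = -1.6250
  q = (8 - (1)·-2.5667 - (-4)·-0.3833) / (9) = 1.0037
  r = (1 - (-1)·-2.5667 - (-1)·1.3778) / (-6) = 0.0315
Iteration 3:
  p = (-6 - (3)·1.0037 - (1)·0.0315) / (6) = -1.5071
  q = (8 - (1)·-1.6250 - (-4)·0.0315) / (9) = 1.0834
  r = (1 - (-1)·-1.6250 - (-1)·1.0037) / (-6) = -0.0631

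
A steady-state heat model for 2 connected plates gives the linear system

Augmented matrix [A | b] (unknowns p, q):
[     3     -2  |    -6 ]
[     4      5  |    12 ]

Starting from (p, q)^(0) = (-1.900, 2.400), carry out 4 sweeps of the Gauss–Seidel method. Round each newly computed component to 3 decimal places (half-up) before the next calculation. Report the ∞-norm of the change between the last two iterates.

Iteration 1:
  p = (-6 - (-2)·2.400) / (3) = -0.400
  q = (12 - (4)·-0.400) / (5) = 2.720
Iteration 2:
  p = (-6 - (-2)·2.720) / (3) = -0.187
  q = (12 - (4)·-0.187) / (5) = 2.550
Iteration 3:
  p = (-6 - (-2)·2.550) / (3) = -0.300
  q = (12 - (4)·-0.300) / (5) = 2.640
Iteration 4:
  p = (-6 - (-2)·2.640) / (3) = -0.240
  q = (12 - (4)·-0.240) / (5) = 2.592
Change: (0.060, -0.048) → max |·| = 0.060

0.060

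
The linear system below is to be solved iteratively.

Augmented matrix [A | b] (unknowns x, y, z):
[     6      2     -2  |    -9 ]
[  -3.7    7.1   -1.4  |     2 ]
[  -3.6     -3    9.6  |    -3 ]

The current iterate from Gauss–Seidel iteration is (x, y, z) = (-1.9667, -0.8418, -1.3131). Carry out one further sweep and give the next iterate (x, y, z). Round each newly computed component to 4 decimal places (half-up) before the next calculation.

One sweep:
  x = (-9 - (2)·-0.8418 - (-2)·-1.3131) / (6) = -1.6571
  y = (2 - (-3.7)·-1.6571 - (-1.4)·-1.3131) / (7.1) = -0.8408
  z = (-3 - (-3.6)·-1.6571 - (-3)·-0.8408) / (9.6) = -1.1967

(-1.6571, -0.8408, -1.1967)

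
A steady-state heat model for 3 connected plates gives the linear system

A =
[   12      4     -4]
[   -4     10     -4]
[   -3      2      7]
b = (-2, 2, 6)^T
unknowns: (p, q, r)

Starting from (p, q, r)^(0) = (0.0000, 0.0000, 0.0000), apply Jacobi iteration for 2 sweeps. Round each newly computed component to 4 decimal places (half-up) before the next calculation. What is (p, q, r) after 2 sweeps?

Iteration 1:
  p = (-2 - (4)·0.0000 - (-4)·0.0000) / (12) = -0.1667
  q = (2 - (-4)·0.0000 - (-4)·0.0000) / (10) = 0.2000
  r = (6 - (-3)·0.0000 - (2)·0.0000) / (7) = 0.8571
Iteration 2:
  p = (-2 - (4)·0.2000 - (-4)·0.8571) / (12) = 0.0524
  q = (2 - (-4)·-0.1667 - (-4)·0.8571) / (10) = 0.4762
  r = (6 - (-3)·-0.1667 - (2)·0.2000) / (7) = 0.7286

(0.0524, 0.4762, 0.7286)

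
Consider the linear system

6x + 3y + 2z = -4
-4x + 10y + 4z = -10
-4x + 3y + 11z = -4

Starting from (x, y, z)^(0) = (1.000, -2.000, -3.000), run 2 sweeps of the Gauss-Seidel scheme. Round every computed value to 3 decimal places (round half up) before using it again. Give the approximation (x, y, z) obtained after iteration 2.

(-1.007, -1.371, -0.356)

Iteration 1:
  x = (-4 - (3)·-2.000 - (2)·-3.000) / (6) = 1.333
  y = (-10 - (-4)·1.333 - (4)·-3.000) / (10) = 0.733
  z = (-4 - (-4)·1.333 - (3)·0.733) / (11) = -0.079
Iteration 2:
  x = (-4 - (3)·0.733 - (2)·-0.079) / (6) = -1.007
  y = (-10 - (-4)·-1.007 - (4)·-0.079) / (10) = -1.371
  z = (-4 - (-4)·-1.007 - (3)·-1.371) / (11) = -0.356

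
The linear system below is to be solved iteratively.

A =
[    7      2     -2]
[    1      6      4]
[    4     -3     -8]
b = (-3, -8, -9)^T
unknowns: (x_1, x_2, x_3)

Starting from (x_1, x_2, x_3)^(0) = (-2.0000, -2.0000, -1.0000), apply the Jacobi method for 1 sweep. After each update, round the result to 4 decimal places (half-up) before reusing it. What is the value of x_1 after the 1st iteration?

Iteration 1:
  x_1 = (-3 - (2)·-2.0000 - (-2)·-1.0000) / (7) = -0.1429
  x_2 = (-8 - (1)·-2.0000 - (4)·-1.0000) / (6) = -0.3333
  x_3 = (-9 - (4)·-2.0000 - (-3)·-2.0000) / (-8) = 0.8750

-0.1429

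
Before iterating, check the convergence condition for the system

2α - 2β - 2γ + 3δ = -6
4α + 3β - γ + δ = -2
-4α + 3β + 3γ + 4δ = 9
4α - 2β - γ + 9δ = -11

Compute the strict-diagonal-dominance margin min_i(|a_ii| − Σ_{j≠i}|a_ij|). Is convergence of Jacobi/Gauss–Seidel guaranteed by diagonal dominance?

-8

row 1: |2| − (2+2+3) = -5
row 2: |3| − (4+1+1) = -3
row 3: |3| − (4+3+4) = -8
row 4: |9| − (4+2+1) = 2
minimum over rows = -8 → not strictly diagonally dominant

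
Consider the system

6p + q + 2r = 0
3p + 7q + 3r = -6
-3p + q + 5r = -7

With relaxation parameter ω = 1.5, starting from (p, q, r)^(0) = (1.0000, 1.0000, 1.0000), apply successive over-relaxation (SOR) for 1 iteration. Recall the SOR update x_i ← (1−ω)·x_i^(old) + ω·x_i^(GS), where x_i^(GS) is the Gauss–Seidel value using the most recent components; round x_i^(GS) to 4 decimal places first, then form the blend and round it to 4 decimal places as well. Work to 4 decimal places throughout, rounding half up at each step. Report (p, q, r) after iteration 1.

(-1.2500, -1.6250, -3.2375)

Iteration 1:
  p: GS value = (0 - (1)·1.0000 - (2)·1.0000) / (6) = -0.5000;  p ← (1−ω)·1.0000 + ω·-0.5000 = -1.2500
  q: GS value = (-6 - (3)·-1.2500 - (3)·1.0000) / (7) = -0.7500;  q ← (1−ω)·1.0000 + ω·-0.7500 = -1.6250
  r: GS value = (-7 - (-3)·-1.2500 - (1)·-1.6250) / (5) = -1.8250;  r ← (1−ω)·1.0000 + ω·-1.8250 = -3.2375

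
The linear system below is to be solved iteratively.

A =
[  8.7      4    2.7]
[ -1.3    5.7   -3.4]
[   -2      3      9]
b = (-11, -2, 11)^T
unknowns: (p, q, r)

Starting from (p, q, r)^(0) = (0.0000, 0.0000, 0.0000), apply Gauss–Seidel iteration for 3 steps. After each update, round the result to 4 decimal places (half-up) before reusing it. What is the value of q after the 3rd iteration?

Iteration 1:
  p = (-11 - (4)·0.0000 - (2.7)·0.0000) / (8.7) = -1.2644
  q = (-2 - (-1.3)·-1.2644 - (-3.4)·0.0000) / (5.7) = -0.6392
  r = (11 - (-2)·-1.2644 - (3)·-0.6392) / (9) = 1.1543
Iteration 2:
  p = (-11 - (4)·-0.6392 - (2.7)·1.1543) / (8.7) = -1.3287
  q = (-2 - (-1.3)·-1.3287 - (-3.4)·1.1543) / (5.7) = 0.0346
  r = (11 - (-2)·-1.3287 - (3)·0.0346) / (9) = 0.9154
Iteration 3:
  p = (-11 - (4)·0.0346 - (2.7)·0.9154) / (8.7) = -1.5644
  q = (-2 - (-1.3)·-1.5644 - (-3.4)·0.9154) / (5.7) = -0.1616
  r = (11 - (-2)·-1.5644 - (3)·-0.1616) / (9) = 0.9284

-0.1616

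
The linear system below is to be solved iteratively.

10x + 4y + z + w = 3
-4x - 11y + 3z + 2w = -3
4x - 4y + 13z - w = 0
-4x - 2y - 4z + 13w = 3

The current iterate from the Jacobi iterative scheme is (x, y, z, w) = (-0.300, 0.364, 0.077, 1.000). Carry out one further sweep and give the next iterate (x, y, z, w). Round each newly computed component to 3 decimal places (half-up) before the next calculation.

(0.047, 0.585, 0.281, 0.218)

One sweep:
  x = (3 - (4)·0.364 - (1)·0.077 - (1)·1.000) / (10) = 0.047
  y = (-3 - (-4)·-0.300 - (3)·0.077 - (2)·1.000) / (-11) = 0.585
  z = (0 - (4)·-0.300 - (-4)·0.364 - (-1)·1.000) / (13) = 0.281
  w = (3 - (-4)·-0.300 - (-2)·0.364 - (-4)·0.077) / (13) = 0.218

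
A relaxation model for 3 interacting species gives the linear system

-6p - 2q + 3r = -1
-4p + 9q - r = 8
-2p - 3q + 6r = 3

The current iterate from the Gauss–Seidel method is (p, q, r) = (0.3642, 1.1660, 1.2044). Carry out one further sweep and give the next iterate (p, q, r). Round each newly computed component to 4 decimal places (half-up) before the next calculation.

(0.3802, 1.1917, 1.2226)

One sweep:
  p = (-1 - (-2)·1.1660 - (3)·1.2044) / (-6) = 0.3802
  q = (8 - (-4)·0.3802 - (-1)·1.2044) / (9) = 1.1917
  r = (3 - (-2)·0.3802 - (-3)·1.1917) / (6) = 1.2226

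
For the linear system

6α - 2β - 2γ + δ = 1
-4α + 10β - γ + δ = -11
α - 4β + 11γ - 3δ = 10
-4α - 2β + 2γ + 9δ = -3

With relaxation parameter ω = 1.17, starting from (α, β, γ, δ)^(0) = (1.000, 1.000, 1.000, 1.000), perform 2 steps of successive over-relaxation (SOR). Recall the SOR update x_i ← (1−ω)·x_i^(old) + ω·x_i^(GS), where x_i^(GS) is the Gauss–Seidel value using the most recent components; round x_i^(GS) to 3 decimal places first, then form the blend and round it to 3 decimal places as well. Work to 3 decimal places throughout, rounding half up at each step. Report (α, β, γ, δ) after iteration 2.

Iteration 1:
  α: GS value = (1 - (-2)·1.000 - (-2)·1.000 - (1)·1.000) / (6) = 0.667;  α ← (1−ω)·1.000 + ω·0.667 = 0.610
  β: GS value = (-11 - (-4)·0.610 - (-1)·1.000 - (1)·1.000) / (10) = -0.856;  β ← (1−ω)·1.000 + ω·-0.856 = -1.172
  γ: GS value = (10 - (1)·0.610 - (-4)·-1.172 - (-3)·1.000) / (11) = 0.700;  γ ← (1−ω)·1.000 + ω·0.700 = 0.649
  δ: GS value = (-3 - (-4)·0.610 - (-2)·-1.172 - (2)·0.649) / (9) = -0.467;  δ ← (1−ω)·1.000 + ω·-0.467 = -0.716
Iteration 2:
  α: GS value = (1 - (-2)·-1.172 - (-2)·0.649 - (1)·-0.716) / (6) = 0.112;  α ← (1−ω)·0.610 + ω·0.112 = 0.027
  β: GS value = (-11 - (-4)·0.027 - (-1)·0.649 - (1)·-0.716) / (10) = -0.953;  β ← (1−ω)·-1.172 + ω·-0.953 = -0.916
  γ: GS value = (10 - (1)·0.027 - (-4)·-0.916 - (-3)·-0.716) / (11) = 0.378;  γ ← (1−ω)·0.649 + ω·0.378 = 0.332
  δ: GS value = (-3 - (-4)·0.027 - (-2)·-0.916 - (2)·0.332) / (9) = -0.599;  δ ← (1−ω)·-0.716 + ω·-0.599 = -0.579

(0.027, -0.916, 0.332, -0.579)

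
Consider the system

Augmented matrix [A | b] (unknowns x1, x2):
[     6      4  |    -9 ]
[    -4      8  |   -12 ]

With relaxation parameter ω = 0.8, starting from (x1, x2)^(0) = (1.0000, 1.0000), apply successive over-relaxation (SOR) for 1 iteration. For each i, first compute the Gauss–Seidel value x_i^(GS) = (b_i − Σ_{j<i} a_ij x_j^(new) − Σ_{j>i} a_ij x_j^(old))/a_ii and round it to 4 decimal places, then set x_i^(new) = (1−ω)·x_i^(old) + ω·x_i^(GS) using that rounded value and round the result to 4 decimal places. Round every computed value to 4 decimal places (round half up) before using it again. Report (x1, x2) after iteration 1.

Iteration 1:
  x1: GS value = (-9 - (4)·1.0000) / (6) = -2.1667;  x1 ← (1−ω)·1.0000 + ω·-2.1667 = -1.5334
  x2: GS value = (-12 - (-4)·-1.5334) / (8) = -2.2667;  x2 ← (1−ω)·1.0000 + ω·-2.2667 = -1.6134

(-1.5334, -1.6134)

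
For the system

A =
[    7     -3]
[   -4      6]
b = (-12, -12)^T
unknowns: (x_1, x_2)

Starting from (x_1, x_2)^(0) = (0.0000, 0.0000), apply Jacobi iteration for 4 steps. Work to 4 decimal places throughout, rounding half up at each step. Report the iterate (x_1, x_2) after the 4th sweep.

(-3.3061, -4.0408)

Iteration 1:
  x_1 = (-12 - (-3)·0.0000) / (7) = -1.7143
  x_2 = (-12 - (-4)·0.0000) / (6) = -2.0000
Iteration 2:
  x_1 = (-12 - (-3)·-2.0000) / (7) = -2.5714
  x_2 = (-12 - (-4)·-1.7143) / (6) = -3.1429
Iteration 3:
  x_1 = (-12 - (-3)·-3.1429) / (7) = -3.0612
  x_2 = (-12 - (-4)·-2.5714) / (6) = -3.7143
Iteration 4:
  x_1 = (-12 - (-3)·-3.7143) / (7) = -3.3061
  x_2 = (-12 - (-4)·-3.0612) / (6) = -4.0408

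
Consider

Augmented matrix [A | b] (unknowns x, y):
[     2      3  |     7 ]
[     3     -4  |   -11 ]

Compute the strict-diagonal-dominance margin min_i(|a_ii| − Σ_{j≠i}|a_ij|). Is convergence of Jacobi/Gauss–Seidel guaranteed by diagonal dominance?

row 1: |2| − (3) = -1
row 2: |-4| − (3) = 1
minimum over rows = -1 → not strictly diagonally dominant

-1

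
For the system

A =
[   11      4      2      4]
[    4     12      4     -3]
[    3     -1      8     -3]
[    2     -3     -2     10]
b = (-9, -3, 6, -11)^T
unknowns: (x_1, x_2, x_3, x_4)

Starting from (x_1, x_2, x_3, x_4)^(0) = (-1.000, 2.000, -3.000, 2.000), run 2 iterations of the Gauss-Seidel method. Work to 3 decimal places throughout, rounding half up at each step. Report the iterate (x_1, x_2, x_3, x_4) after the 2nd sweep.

Iteration 1:
  x_1 = (-9 - (4)·2.000 - (2)·-3.000 - (4)·2.000) / (11) = -1.727
  x_2 = (-3 - (4)·-1.727 - (4)·-3.000 - (-3)·2.000) / (12) = 1.826
  x_3 = (6 - (3)·-1.727 - (-1)·1.826 - (-3)·2.000) / (8) = 2.376
  x_4 = (-11 - (2)·-1.727 - (-3)·1.826 - (-2)·2.376) / (10) = 0.268
Iteration 2:
  x_1 = (-9 - (4)·1.826 - (2)·2.376 - (4)·0.268) / (11) = -2.012
  x_2 = (-3 - (4)·-2.012 - (4)·2.376 - (-3)·0.268) / (12) = -0.304
  x_3 = (6 - (3)·-2.012 - (-1)·-0.304 - (-3)·0.268) / (8) = 1.567
  x_4 = (-11 - (2)·-2.012 - (-3)·-0.304 - (-2)·1.567) / (10) = -0.475

(-2.012, -0.304, 1.567, -0.475)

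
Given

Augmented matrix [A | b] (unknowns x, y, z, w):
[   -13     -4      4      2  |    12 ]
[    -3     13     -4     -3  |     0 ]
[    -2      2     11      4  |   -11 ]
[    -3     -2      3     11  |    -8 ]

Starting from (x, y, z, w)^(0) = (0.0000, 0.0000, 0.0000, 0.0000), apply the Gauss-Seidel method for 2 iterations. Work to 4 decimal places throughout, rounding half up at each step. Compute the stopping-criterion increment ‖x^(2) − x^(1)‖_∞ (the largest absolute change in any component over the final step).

0.6015

Iteration 1:
  x = (12 - (-4)·0.0000 - (4)·0.0000 - (2)·0.0000) / (-13) = -0.9231
  y = (0 - (-3)·-0.9231 - (-4)·0.0000 - (-3)·0.0000) / (13) = -0.2130
  z = (-11 - (-2)·-0.9231 - (2)·-0.2130 - (4)·0.0000) / (11) = -1.1291
  w = (-8 - (-3)·-0.9231 - (-2)·-0.2130 - (3)·-1.1291) / (11) = -0.7098
Iteration 2:
  x = (12 - (-4)·-0.2130 - (4)·-1.1291 - (2)·-0.7098) / (-13) = -1.3142
  y = (0 - (-3)·-1.3142 - (-4)·-1.1291 - (-3)·-0.7098) / (13) = -0.8145
  z = (-11 - (-2)·-1.3142 - (2)·-0.8145 - (4)·-0.7098) / (11) = -0.8327
  w = (-8 - (-3)·-1.3142 - (-2)·-0.8145 - (3)·-0.8327) / (11) = -1.0067
Change: (-0.3911, -0.6015, 0.2964, -0.2969) → max |·| = 0.6015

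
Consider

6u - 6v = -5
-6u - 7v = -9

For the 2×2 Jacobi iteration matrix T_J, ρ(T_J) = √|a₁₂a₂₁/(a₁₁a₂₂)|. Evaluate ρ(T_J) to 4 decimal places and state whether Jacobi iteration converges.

a₁₂a₂₁/(a₁₁a₂₂) = (-6)·(-6) / ((6)·(-7)) = -0.857143
ρ = √|-0.857143| = √0.857143 = 0.9258
ρ < 1, so Jacobi converges

0.9258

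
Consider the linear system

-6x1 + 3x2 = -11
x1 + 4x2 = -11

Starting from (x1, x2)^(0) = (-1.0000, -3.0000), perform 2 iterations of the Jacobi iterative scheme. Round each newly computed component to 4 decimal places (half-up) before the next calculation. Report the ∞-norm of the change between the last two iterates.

Iteration 1:
  x1 = (-11 - (3)·-3.0000) / (-6) = 0.3333
  x2 = (-11 - (1)·-1.0000) / (4) = -2.5000
Iteration 2:
  x1 = (-11 - (3)·-2.5000) / (-6) = 0.5833
  x2 = (-11 - (1)·0.3333) / (4) = -2.8333
Change: (0.2500, -0.3333) → max |·| = 0.3333

0.3333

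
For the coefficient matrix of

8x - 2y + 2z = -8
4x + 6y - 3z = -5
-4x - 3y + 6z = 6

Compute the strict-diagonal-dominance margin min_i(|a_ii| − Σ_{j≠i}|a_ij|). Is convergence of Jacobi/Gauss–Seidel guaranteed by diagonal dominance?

row 1: |8| − (2+2) = 4
row 2: |6| − (4+3) = -1
row 3: |6| − (4+3) = -1
minimum over rows = -1 → not strictly diagonally dominant

-1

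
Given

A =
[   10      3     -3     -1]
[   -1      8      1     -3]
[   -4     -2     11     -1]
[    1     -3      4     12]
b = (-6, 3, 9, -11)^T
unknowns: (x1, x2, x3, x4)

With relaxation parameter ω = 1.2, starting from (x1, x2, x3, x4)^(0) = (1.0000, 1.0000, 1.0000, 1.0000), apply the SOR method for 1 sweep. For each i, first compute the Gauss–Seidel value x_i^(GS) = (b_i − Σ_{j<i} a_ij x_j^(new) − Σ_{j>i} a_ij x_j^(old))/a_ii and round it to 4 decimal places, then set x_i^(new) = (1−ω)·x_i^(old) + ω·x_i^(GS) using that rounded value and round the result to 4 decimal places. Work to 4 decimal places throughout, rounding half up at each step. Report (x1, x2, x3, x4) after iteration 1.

(-0.8000, 0.4300, 0.6357, -1.3453)

Iteration 1:
  x1: GS value = (-6 - (3)·1.0000 - (-3)·1.0000 - (-1)·1.0000) / (10) = -0.5000;  x1 ← (1−ω)·1.0000 + ω·-0.5000 = -0.8000
  x2: GS value = (3 - (-1)·-0.8000 - (1)·1.0000 - (-3)·1.0000) / (8) = 0.5250;  x2 ← (1−ω)·1.0000 + ω·0.5250 = 0.4300
  x3: GS value = (9 - (-4)·-0.8000 - (-2)·0.4300 - (-1)·1.0000) / (11) = 0.6964;  x3 ← (1−ω)·1.0000 + ω·0.6964 = 0.6357
  x4: GS value = (-11 - (1)·-0.8000 - (-3)·0.4300 - (4)·0.6357) / (12) = -0.9544;  x4 ← (1−ω)·1.0000 + ω·-0.9544 = -1.3453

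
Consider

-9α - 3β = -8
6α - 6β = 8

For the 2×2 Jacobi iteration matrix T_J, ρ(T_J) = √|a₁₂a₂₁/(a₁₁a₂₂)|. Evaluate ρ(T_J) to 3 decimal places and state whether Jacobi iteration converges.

0.577

a₁₂a₂₁/(a₁₁a₂₂) = (-3)·(6) / ((-9)·(-6)) = -0.333333
ρ = √|-0.333333| = √0.333333 = 0.577
ρ < 1, so Jacobi converges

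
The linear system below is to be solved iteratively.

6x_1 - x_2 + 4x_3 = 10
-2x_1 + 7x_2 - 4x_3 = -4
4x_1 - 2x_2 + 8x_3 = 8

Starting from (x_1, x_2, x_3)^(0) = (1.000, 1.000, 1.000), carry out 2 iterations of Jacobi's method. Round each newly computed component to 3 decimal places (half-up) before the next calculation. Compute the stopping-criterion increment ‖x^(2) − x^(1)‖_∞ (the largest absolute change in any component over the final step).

Iteration 1:
  x_1 = (10 - (-1)·1.000 - (4)·1.000) / (6) = 1.167
  x_2 = (-4 - (-2)·1.000 - (-4)·1.000) / (7) = 0.286
  x_3 = (8 - (4)·1.000 - (-2)·1.000) / (8) = 0.750
Iteration 2:
  x_1 = (10 - (-1)·0.286 - (4)·0.750) / (6) = 1.214
  x_2 = (-4 - (-2)·1.167 - (-4)·0.750) / (7) = 0.191
  x_3 = (8 - (4)·1.167 - (-2)·0.286) / (8) = 0.488
Change: (0.047, -0.095, -0.262) → max |·| = 0.262

0.262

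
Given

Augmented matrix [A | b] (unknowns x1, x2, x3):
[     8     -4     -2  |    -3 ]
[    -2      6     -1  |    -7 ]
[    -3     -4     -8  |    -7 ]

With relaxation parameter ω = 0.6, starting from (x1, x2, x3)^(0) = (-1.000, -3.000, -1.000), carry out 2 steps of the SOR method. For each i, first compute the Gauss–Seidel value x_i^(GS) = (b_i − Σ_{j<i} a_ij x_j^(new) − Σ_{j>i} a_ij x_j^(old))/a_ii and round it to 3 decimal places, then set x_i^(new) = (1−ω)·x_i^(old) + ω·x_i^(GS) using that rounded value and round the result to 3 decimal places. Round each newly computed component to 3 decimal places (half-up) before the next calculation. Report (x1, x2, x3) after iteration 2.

Iteration 1:
  x1: GS value = (-3 - (-4)·-3.000 - (-2)·-1.000) / (8) = -2.125;  x1 ← (1−ω)·-1.000 + ω·-2.125 = -1.675
  x2: GS value = (-7 - (-2)·-1.675 - (-1)·-1.000) / (6) = -1.892;  x2 ← (1−ω)·-3.000 + ω·-1.892 = -2.335
  x3: GS value = (-7 - (-3)·-1.675 - (-4)·-2.335) / (-8) = 2.671;  x3 ← (1−ω)·-1.000 + ω·2.671 = 1.203
Iteration 2:
  x1: GS value = (-3 - (-4)·-2.335 - (-2)·1.203) / (8) = -1.242;  x1 ← (1−ω)·-1.675 + ω·-1.242 = -1.415
  x2: GS value = (-7 - (-2)·-1.415 - (-1)·1.203) / (6) = -1.438;  x2 ← (1−ω)·-2.335 + ω·-1.438 = -1.797
  x3: GS value = (-7 - (-3)·-1.415 - (-4)·-1.797) / (-8) = 2.304;  x3 ← (1−ω)·1.203 + ω·2.304 = 1.864

(-1.415, -1.797, 1.864)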